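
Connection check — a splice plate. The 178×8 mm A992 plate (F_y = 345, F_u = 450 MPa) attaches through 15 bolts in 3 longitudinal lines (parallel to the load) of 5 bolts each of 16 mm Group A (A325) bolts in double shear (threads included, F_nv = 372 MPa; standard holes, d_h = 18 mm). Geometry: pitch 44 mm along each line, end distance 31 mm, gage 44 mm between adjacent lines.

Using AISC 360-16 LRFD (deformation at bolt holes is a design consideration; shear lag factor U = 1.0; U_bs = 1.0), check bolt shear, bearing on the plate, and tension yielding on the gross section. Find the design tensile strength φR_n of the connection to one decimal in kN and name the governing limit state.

442.2 kN (gross-section yield governs)

Bolt shear: A_b = π(16)²/4 = 201.06 mm². φR_n = 0.75 × 372 × 201.06 × 15 × 2 = 1682.9 kN.
Bearing (8 mm plate, F_u = 450 MPa): end bolts L_c = 31 − 18/2 = 22, R_n = min(1.2×22×8×450, 2.4×16×8×450) = 95.04 kN/bolt; interior L_c = 44 − 18 = 26, R_n = 112.32 kN/bolt. φR_n = 0.75 × (3×95.04 + 12×112.32) = 1224.7 kN.
Tension yield (gross): A_g = 178×8 = 1424 mm². φR_n = 0.90 × 345 × 1424 = 442.2 kN.
Governing: min(1682.9, 1224.7, 442.2) = 442.2 kN → gross-section yield.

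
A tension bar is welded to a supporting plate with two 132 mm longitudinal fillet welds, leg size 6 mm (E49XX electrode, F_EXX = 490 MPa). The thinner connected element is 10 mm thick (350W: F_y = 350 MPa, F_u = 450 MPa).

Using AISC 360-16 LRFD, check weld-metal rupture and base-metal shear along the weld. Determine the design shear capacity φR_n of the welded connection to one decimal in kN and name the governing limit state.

Weld metal: throat = 0.707×6 = 4.242 mm, L = 2×132 = 264 mm. φR_n = 0.75 × 0.6 × 490 × 4.242 × 264 = 246.9 kN.
Base metal shear (10 mm plate): yield φR_n = 1.0×0.6×350×10×264 = 554.4 kN; rupture φR_n = 0.75×0.6×450×10×264 = 534.6 kN; take 534.6 kN (rupture).
Governing: min(246.9, 534.6) = 246.9 kN → weld metal.

246.9 kN (weld metal governs)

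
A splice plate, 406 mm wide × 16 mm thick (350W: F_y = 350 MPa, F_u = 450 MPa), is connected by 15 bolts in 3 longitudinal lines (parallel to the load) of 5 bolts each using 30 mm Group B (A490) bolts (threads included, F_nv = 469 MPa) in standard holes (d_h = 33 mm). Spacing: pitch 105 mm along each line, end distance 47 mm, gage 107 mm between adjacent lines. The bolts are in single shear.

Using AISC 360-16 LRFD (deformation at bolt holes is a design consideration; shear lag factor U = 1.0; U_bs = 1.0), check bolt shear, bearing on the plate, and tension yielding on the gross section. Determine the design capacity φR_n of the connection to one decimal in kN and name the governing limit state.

2046.2 kN (gross-section yield governs)

Bolt shear: A_b = π(30)²/4 = 706.86 mm². φR_n = 0.75 × 469 × 706.86 × 15 × 1 = 3729.6 kN.
Bearing (16 mm plate, F_u = 450 MPa): end bolts L_c = 47 − 33/2 = 30.5, R_n = min(1.2×30.5×16×450, 2.4×30×16×450) = 263.52 kN/bolt; interior L_c = 105 − 33 = 72, R_n = 518.4 kN/bolt. φR_n = 0.75 × (3×263.52 + 12×518.4) = 5258.5 kN.
Tension yield (gross): A_g = 406×16 = 6496 mm². φR_n = 0.90 × 350 × 6496 = 2046.2 kN.
Governing: min(3729.6, 5258.5, 2046.2) = 2046.2 kN → gross-section yield.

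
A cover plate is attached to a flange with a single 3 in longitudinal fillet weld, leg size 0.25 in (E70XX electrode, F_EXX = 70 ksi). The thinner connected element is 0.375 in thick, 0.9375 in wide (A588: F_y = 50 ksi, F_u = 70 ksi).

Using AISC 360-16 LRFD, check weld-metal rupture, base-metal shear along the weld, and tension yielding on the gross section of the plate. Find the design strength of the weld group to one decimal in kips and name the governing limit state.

15.8 kips (gross-section yield governs)

Weld metal: throat = 0.707×0.25 = 0.17675 in, L = 3 in. φR_n = 0.75 × 0.6 × 70 × 0.17675 × 3 = 16.7 kips.
Base metal shear (0.375 in plate): yield φR_n = 1.0×0.6×50×0.375×3 = 33.8 kips; rupture φR_n = 0.75×0.6×70×0.375×3 = 35.4 kips; take 33.8 kips (yield).
Tension yield (gross): A_g = 0.9375×0.375 = 0.35156 in². φR_n = 0.90 × 50 × 0.35156 = 15.8 kips.
Governing: min(16.7, 33.8, 15.8) = 15.8 kips → gross-section yield.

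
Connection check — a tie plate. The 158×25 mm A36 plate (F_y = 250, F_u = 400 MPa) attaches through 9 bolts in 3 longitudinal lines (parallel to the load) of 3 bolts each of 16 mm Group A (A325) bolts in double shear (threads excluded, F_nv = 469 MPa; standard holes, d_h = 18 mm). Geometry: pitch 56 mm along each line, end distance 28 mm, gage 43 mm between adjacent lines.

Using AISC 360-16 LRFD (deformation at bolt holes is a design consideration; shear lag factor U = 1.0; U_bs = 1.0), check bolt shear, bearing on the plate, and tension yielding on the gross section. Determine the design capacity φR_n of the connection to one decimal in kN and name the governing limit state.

Bolt shear: A_b = π(16)²/4 = 201.06 mm². φR_n = 0.75 × 469 × 201.06 × 9 × 2 = 1273.0 kN.
Bearing (25 mm plate, F_u = 400 MPa): end bolts L_c = 28 − 18/2 = 19, R_n = min(1.2×19×25×400, 2.4×16×25×400) = 228 kN/bolt; interior L_c = 56 − 18 = 38, R_n = 384 kN/bolt. φR_n = 0.75 × (3×228 + 6×384) = 2241.0 kN.
Tension yield (gross): A_g = 158×25 = 3950 mm². φR_n = 0.90 × 250 × 3950 = 888.8 kN.
Governing: min(1273.0, 2241.0, 888.8) = 888.8 kN → gross-section yield.

888.8 kN (gross-section yield governs)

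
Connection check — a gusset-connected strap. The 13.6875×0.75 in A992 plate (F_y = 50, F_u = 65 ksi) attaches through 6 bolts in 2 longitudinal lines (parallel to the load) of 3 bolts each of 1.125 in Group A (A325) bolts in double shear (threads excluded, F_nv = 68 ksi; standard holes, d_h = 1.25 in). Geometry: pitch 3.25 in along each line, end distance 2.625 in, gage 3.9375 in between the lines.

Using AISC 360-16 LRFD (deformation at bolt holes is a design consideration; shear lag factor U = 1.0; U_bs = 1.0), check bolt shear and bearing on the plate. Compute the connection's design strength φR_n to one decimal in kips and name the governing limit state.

Bolt shear: A_b = π(1.125)²/4 = 0.99402 in². φR_n = 0.75 × 68 × 0.99402 × 6 × 2 = 608.3 kips.
Bearing (0.75 in plate, F_u = 65 ksi): end bolts L_c = 2.625 − 1.25/2 = 2, R_n = min(1.2×2×0.75×65, 2.4×1.125×0.75×65) = 117 kips/bolt; interior L_c = 3.25 − 1.25 = 2, R_n = 117 kips/bolt. φR_n = 0.75 × (2×117 + 4×117) = 526.5 kips.
Governing: min(608.3, 526.5) = 526.5 kips → bearing.

526.5 kips (bearing governs)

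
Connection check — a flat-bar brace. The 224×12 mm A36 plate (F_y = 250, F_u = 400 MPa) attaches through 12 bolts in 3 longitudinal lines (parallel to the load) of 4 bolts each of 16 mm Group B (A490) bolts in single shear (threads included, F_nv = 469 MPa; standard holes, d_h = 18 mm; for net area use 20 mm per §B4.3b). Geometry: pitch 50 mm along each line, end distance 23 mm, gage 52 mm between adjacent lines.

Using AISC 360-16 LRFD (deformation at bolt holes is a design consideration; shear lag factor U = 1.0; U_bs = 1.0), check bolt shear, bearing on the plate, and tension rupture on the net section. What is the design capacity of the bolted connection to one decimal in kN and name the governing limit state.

Bolt shear: A_b = π(16)²/4 = 201.06 mm². φR_n = 0.75 × 469 × 201.06 × 12 × 1 = 848.7 kN.
Bearing (12 mm plate, F_u = 400 MPa): end bolts L_c = 23 − 18/2 = 14, R_n = min(1.2×14×12×400, 2.4×16×12×400) = 80.64 kN/bolt; interior L_c = 50 − 18 = 32, R_n = 184.32 kN/bolt. φR_n = 0.75 × (3×80.64 + 9×184.32) = 1425.6 kN.
Tension rupture (net): A_n = (224 − 3×20)×12 = 1968 mm² (U = 1.0, A_e = A_n). φR_n = 0.75 × 400 × 1968 = 590.4 kN.
Governing: min(848.7, 1425.6, 590.4) = 590.4 kN → net-section rupture.

590.4 kN (net-section rupture governs)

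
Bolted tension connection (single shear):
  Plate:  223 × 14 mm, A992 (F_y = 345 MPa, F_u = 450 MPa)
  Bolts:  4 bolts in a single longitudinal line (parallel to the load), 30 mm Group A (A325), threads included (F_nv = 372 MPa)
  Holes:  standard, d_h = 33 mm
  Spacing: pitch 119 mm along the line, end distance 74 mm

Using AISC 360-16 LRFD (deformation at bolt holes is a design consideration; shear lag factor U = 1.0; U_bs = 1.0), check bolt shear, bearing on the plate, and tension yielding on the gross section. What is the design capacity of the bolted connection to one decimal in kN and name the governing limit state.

Bolt shear: A_b = π(30)²/4 = 706.86 mm². φR_n = 0.75 × 372 × 706.86 × 4 × 1 = 788.9 kN.
Bearing (14 mm plate, F_u = 450 MPa): end bolts L_c = 74 − 33/2 = 57.5, R_n = min(1.2×57.5×14×450, 2.4×30×14×450) = 434.7 kN/bolt; interior L_c = 119 − 33 = 86, R_n = 453.6 kN/bolt. φR_n = 0.75 × (1×434.7 + 3×453.6) = 1346.6 kN.
Tension yield (gross): A_g = 223×14 = 3122 mm². φR_n = 0.90 × 345 × 3122 = 969.4 kN.
Governing: min(788.9, 1346.6, 969.4) = 788.9 kN → bolt shear.

788.9 kN (bolt shear governs)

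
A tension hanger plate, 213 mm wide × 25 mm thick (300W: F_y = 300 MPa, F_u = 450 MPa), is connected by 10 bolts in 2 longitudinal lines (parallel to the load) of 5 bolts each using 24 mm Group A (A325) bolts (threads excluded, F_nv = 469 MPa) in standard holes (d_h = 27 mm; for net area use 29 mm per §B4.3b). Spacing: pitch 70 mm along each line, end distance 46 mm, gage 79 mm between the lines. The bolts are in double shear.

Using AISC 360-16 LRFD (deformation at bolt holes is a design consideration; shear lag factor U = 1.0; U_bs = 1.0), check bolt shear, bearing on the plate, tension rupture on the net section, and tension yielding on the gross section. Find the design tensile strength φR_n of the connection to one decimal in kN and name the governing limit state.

1307.8 kN (net-section rupture governs)

Bolt shear: A_b = π(24)²/4 = 452.39 mm². φR_n = 0.75 × 469 × 452.39 × 10 × 2 = 3182.6 kN.
Bearing (25 mm plate, F_u = 450 MPa): end bolts L_c = 46 − 27/2 = 32.5, R_n = min(1.2×32.5×25×450, 2.4×24×25×450) = 438.75 kN/bolt; interior L_c = 70 − 27 = 43, R_n = 580.5 kN/bolt. φR_n = 0.75 × (2×438.75 + 8×580.5) = 4141.1 kN.
Tension rupture (net): A_n = (213 − 2×29)×25 = 3875 mm² (U = 1.0, A_e = A_n). φR_n = 0.75 × 450 × 3875 = 1307.8 kN.
Tension yield (gross): A_g = 213×25 = 5325 mm². φR_n = 0.90 × 300 × 5325 = 1437.8 kN.
Governing: min(3182.6, 4141.1, 1307.8, 1437.8) = 1307.8 kN → net-section rupture.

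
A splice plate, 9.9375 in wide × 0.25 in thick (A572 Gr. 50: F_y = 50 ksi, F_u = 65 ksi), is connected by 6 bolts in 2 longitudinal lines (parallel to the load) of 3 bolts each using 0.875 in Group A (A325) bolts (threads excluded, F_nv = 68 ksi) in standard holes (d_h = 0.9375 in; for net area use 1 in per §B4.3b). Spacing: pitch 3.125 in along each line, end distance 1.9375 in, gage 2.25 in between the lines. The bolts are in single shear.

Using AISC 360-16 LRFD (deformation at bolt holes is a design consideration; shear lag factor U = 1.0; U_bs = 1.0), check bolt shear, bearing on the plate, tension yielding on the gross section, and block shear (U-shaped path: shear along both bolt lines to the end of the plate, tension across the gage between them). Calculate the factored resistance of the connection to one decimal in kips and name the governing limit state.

98.4 kips (block shear governs)

Bolt shear: A_b = π(0.875)²/4 = 0.60132 in². φR_n = 0.75 × 68 × 0.60132 × 6 × 1 = 184.0 kips.
Bearing (0.25 in plate, F_u = 65 ksi): end bolts L_c = 1.9375 − 0.9375/2 = 1.46875, R_n = min(1.2×1.46875×0.25×65, 2.4×0.875×0.25×65) = 28.641 kips/bolt; interior L_c = 3.125 − 0.9375 = 2.1875, R_n = 34.125 kips/bolt. φR_n = 0.75 × (2×28.641 + 4×34.125) = 145.3 kips.
Tension yield (gross): A_g = 9.9375×0.25 = 2.4844 in². φR_n = 0.90 × 50 × 2.4844 = 111.8 kips.
Block shear: shear path 2×[1.9375+2×3.125] = 2×8.1875 in, A_gv = 4.0938, A_nv = 2×(8.1875 − 2.5×1)×0.25 = 2.8438 in²; tension across gage: (2.25 − 1×1)×0.25 = 0.3125 in². R_n = min(0.6×65×2.8438, 0.6×50×4.0938) + 1.0×65×0.3125 = min(110.91, 122.81) + 20.313 = 131.22 kips. φR_n = 0.75 × 131.22 = 98.4 kips.
Governing: min(184.0, 145.3, 111.8, 98.4) = 98.4 kips → block shear.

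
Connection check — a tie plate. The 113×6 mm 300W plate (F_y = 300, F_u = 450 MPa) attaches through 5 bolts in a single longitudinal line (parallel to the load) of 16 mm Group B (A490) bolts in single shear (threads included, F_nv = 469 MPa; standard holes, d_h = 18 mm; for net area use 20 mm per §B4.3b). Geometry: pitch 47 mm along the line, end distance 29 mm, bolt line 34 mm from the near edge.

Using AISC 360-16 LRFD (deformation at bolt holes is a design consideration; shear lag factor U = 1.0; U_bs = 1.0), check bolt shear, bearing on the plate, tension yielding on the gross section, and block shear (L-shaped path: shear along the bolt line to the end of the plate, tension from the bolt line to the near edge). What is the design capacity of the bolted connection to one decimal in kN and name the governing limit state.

183.1 kN (gross-section yield governs)

Bolt shear: A_b = π(16)²/4 = 201.06 mm². φR_n = 0.75 × 469 × 201.06 × 5 × 1 = 353.6 kN.
Bearing (6 mm plate, F_u = 450 MPa): end bolts L_c = 29 − 18/2 = 20, R_n = min(1.2×20×6×450, 2.4×16×6×450) = 64.8 kN/bolt; interior L_c = 47 − 18 = 29, R_n = 93.96 kN/bolt. φR_n = 0.75 × (1×64.8 + 4×93.96) = 330.5 kN.
Tension yield (gross): A_g = 113×6 = 678 mm². φR_n = 0.90 × 300 × 678 = 183.1 kN.
Block shear: shear path 1×[29+4×47] = 1×217 mm, A_gv = 1302, A_nv = 1×(217 − 4.5×20)×6 = 762 mm²; tension to near edge: (34 − 0.5×20)×6 = 144 mm². R_n = min(0.6×450×762, 0.6×300×1302) + 1.0×450×144 = min(205.74, 234.36) + 64.8 = 270.54 kN. φR_n = 0.75 × 270.54 = 202.9 kN.
Governing: min(353.6, 330.5, 183.1, 202.9) = 183.1 kN → gross-section yield.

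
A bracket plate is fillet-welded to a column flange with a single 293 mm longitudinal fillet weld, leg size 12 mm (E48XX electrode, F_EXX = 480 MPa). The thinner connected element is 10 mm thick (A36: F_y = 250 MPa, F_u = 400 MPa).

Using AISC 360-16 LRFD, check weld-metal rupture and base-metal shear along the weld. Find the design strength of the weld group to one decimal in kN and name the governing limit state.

439.5 kN (base-metal shear governs)

Weld metal: throat = 0.707×12 = 8.484 mm, L = 293 mm. φR_n = 0.75 × 0.6 × 480 × 8.484 × 293 = 536.9 kN.
Base metal shear (10 mm plate): yield φR_n = 1.0×0.6×250×10×293 = 439.5 kN; rupture φR_n = 0.75×0.6×400×10×293 = 527.4 kN; take 439.5 kN (yield).
Governing: min(536.9, 439.5) = 439.5 kN → base-metal shear.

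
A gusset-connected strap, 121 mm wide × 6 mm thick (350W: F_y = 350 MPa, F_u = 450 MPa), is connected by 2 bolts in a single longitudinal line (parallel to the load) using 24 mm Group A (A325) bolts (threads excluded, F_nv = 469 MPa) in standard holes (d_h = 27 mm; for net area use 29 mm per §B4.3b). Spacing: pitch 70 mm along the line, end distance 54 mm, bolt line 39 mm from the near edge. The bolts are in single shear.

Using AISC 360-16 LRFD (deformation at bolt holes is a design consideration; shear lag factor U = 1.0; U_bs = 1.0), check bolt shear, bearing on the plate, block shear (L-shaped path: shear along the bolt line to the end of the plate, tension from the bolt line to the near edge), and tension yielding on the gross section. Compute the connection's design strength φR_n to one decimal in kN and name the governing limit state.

Bolt shear: A_b = π(24)²/4 = 452.39 mm². φR_n = 0.75 × 469 × 452.39 × 2 × 1 = 318.3 kN.
Bearing (6 mm plate, F_u = 450 MPa): end bolts L_c = 54 − 27/2 = 40.5, R_n = min(1.2×40.5×6×450, 2.4×24×6×450) = 131.22 kN/bolt; interior L_c = 70 − 27 = 43, R_n = 139.32 kN/bolt. φR_n = 0.75 × (1×131.22 + 1×139.32) = 202.9 kN.
Block shear: shear path 1×[54+1×70] = 1×124 mm, A_gv = 744, A_nv = 1×(124 − 1.5×29)×6 = 483 mm²; tension to near edge: (39 − 0.5×29)×6 = 147 mm². R_n = min(0.6×450×483, 0.6×350×744) + 1.0×450×147 = min(130.41, 156.24) + 66.15 = 196.56 kN. φR_n = 0.75 × 196.56 = 147.4 kN.
Tension yield (gross): A_g = 121×6 = 726 mm². φR_n = 0.90 × 350 × 726 = 228.7 kN.
Governing: min(318.3, 202.9, 147.4, 228.7) = 147.4 kN → block shear.

147.4 kN (block shear governs)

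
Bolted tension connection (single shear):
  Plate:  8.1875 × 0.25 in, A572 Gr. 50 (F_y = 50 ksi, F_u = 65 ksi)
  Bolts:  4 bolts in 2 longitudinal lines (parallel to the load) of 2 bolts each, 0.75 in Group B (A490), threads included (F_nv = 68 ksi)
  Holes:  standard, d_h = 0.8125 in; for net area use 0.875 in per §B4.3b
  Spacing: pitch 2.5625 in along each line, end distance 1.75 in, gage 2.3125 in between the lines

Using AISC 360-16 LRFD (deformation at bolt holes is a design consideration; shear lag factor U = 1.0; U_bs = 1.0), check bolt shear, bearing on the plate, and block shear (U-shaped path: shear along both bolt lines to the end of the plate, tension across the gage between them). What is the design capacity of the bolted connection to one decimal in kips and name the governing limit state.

Bolt shear: A_b = π(0.75)²/4 = 0.44179 in². φR_n = 0.75 × 68 × 0.44179 × 4 × 1 = 90.1 kips.
Bearing (0.25 in plate, F_u = 65 ksi): end bolts L_c = 1.75 − 0.8125/2 = 1.34375, R_n = min(1.2×1.34375×0.25×65, 2.4×0.75×0.25×65) = 26.203 kips/bolt; interior L_c = 2.5625 − 0.8125 = 1.75, R_n = 29.25 kips/bolt. φR_n = 0.75 × (2×26.203 + 2×29.25) = 83.2 kips.
Block shear: shear path 2×[1.75+1×2.5625] = 2×4.3125 in, A_gv = 2.1563, A_nv = 2×(4.3125 − 1.5×0.875)×0.25 = 1.5 in²; tension across gage: (2.3125 − 1×0.875)×0.25 = 0.35938 in². R_n = min(0.6×65×1.5, 0.6×50×2.1563) + 1.0×65×0.35938 = min(58.5, 64.689) + 23.36 = 81.86 kips. φR_n = 0.75 × 81.86 = 61.4 kips.
Governing: min(90.1, 83.2, 61.4) = 61.4 kips → block shear.

61.4 kips (block shear governs)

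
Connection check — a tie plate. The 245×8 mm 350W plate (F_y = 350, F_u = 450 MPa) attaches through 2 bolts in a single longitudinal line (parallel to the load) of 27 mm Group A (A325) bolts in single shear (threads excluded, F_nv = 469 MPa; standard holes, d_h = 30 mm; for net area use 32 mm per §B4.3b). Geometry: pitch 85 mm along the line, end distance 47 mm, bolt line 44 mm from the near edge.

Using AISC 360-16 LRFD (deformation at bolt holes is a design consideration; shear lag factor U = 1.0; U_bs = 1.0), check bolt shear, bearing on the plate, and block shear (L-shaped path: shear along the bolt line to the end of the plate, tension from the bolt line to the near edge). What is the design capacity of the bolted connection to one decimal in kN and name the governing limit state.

211.7 kN (block shear governs)

Bolt shear: A_b = π(27)²/4 = 572.56 mm². φR_n = 0.75 × 469 × 572.56 × 2 × 1 = 402.8 kN.
Bearing (8 mm plate, F_u = 450 MPa): end bolts L_c = 47 − 30/2 = 32, R_n = min(1.2×32×8×450, 2.4×27×8×450) = 138.24 kN/bolt; interior L_c = 85 − 30 = 55, R_n = 233.28 kN/bolt. φR_n = 0.75 × (1×138.24 + 1×233.28) = 278.6 kN.
Block shear: shear path 1×[47+1×85] = 1×132 mm, A_gv = 1056, A_nv = 1×(132 − 1.5×32)×8 = 672 mm²; tension to near edge: (44 − 0.5×32)×8 = 224 mm². R_n = min(0.6×450×672, 0.6×350×1056) + 1.0×450×224 = min(181.44, 221.76) + 100.8 = 282.24 kN. φR_n = 0.75 × 282.24 = 211.7 kN.
Governing: min(402.8, 278.6, 211.7) = 211.7 kN → block shear.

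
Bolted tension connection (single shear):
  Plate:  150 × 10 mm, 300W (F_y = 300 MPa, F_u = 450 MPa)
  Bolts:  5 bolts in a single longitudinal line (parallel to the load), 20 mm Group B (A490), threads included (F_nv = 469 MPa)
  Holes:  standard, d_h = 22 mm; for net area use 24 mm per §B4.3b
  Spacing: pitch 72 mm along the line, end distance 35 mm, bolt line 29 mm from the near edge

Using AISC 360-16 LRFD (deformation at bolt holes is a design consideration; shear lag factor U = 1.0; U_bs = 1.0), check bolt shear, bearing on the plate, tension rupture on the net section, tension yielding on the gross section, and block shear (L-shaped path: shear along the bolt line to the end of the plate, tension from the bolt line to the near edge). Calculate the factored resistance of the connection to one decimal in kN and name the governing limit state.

405.0 kN (gross-section yield governs)

Bolt shear: A_b = π(20)²/4 = 314.16 mm². φR_n = 0.75 × 469 × 314.16 × 5 × 1 = 552.5 kN.
Bearing (10 mm plate, F_u = 450 MPa): end bolts L_c = 35 − 22/2 = 24, R_n = min(1.2×24×10×450, 2.4×20×10×450) = 129.6 kN/bolt; interior L_c = 72 − 22 = 50, R_n = 216 kN/bolt. φR_n = 0.75 × (1×129.6 + 4×216) = 745.2 kN.
Tension rupture (net): A_n = (150 − 1×24)×10 = 1260 mm² (U = 1.0, A_e = A_n). φR_n = 0.75 × 450 × 1260 = 425.3 kN.
Tension yield (gross): A_g = 150×10 = 1500 mm². φR_n = 0.90 × 300 × 1500 = 405.0 kN.
Block shear: shear path 1×[35+4×72] = 1×323 mm, A_gv = 3230, A_nv = 1×(323 − 4.5×24)×10 = 2150 mm²; tension to near edge: (29 − 0.5×24)×10 = 170 mm². R_n = min(0.6×450×2150, 0.6×300×3230) + 1.0×450×170 = min(580.5, 581.4) + 76.5 = 657 kN. φR_n = 0.75 × 657 = 492.8 kN.
Governing: min(552.5, 745.2, 425.3, 405.0, 492.8) = 405.0 kN → gross-section yield.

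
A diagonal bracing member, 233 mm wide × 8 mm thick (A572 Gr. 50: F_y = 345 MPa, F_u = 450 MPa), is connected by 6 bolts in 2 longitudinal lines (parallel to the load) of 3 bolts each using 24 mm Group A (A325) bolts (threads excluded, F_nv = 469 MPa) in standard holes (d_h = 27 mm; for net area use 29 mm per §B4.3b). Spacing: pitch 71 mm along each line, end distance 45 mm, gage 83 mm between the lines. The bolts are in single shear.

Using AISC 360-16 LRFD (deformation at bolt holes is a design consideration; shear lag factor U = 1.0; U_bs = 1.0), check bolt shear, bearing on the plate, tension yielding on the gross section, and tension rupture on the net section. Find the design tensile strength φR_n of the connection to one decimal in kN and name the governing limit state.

472.5 kN (net-section rupture governs)

Bolt shear: A_b = π(24)²/4 = 452.39 mm². φR_n = 0.75 × 469 × 452.39 × 6 × 1 = 954.8 kN.
Bearing (8 mm plate, F_u = 450 MPa): end bolts L_c = 45 − 27/2 = 31.5, R_n = min(1.2×31.5×8×450, 2.4×24×8×450) = 136.08 kN/bolt; interior L_c = 71 − 27 = 44, R_n = 190.08 kN/bolt. φR_n = 0.75 × (2×136.08 + 4×190.08) = 774.4 kN.
Tension yield (gross): A_g = 233×8 = 1864 mm². φR_n = 0.90 × 345 × 1864 = 578.8 kN.
Tension rupture (net): A_n = (233 − 2×29)×8 = 1400 mm² (U = 1.0, A_e = A_n). φR_n = 0.75 × 450 × 1400 = 472.5 kN.
Governing: min(954.8, 774.4, 578.8, 472.5) = 472.5 kN → net-section rupture.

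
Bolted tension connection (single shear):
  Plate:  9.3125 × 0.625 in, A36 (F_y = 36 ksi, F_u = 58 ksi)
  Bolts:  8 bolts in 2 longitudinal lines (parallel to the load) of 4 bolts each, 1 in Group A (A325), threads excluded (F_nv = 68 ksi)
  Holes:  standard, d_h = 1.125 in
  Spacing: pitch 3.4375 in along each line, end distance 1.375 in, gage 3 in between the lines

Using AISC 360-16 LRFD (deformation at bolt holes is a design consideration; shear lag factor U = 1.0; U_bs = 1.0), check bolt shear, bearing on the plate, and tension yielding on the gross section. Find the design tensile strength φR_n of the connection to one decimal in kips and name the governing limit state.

188.6 kips (gross-section yield governs)

Bolt shear: A_b = π(1)²/4 = 0.7854 in². φR_n = 0.75 × 68 × 0.7854 × 8 × 1 = 320.4 kips.
Bearing (0.625 in plate, F_u = 58 ksi): end bolts L_c = 1.375 − 1.125/2 = 0.8125, R_n = min(1.2×0.8125×0.625×58, 2.4×1×0.625×58) = 35.344 kips/bolt; interior L_c = 3.4375 − 1.125 = 2.3125, R_n = 87 kips/bolt. φR_n = 0.75 × (2×35.344 + 6×87) = 444.5 kips.
Tension yield (gross): A_g = 9.3125×0.625 = 5.8203 in². φR_n = 0.90 × 36 × 5.8203 = 188.6 kips.
Governing: min(320.4, 444.5, 188.6) = 188.6 kips → gross-section yield.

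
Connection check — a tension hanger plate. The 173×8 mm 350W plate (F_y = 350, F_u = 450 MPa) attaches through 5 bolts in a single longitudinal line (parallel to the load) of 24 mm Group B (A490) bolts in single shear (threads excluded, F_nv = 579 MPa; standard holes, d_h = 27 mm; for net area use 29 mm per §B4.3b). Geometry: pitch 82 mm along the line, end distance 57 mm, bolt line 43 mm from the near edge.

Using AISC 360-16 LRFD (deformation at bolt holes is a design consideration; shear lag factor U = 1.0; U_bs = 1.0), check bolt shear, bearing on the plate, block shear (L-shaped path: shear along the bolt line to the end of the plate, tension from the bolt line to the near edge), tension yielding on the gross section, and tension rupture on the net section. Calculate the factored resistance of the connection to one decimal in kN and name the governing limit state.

Bolt shear: A_b = π(24)²/4 = 452.39 mm². φR_n = 0.75 × 579 × 452.39 × 5 × 1 = 982.3 kN.
Bearing (8 mm plate, F_u = 450 MPa): end bolts L_c = 57 − 27/2 = 43.5, R_n = min(1.2×43.5×8×450, 2.4×24×8×450) = 187.92 kN/bolt; interior L_c = 82 − 27 = 55, R_n = 207.36 kN/bolt. φR_n = 0.75 × (1×187.92 + 4×207.36) = 763.0 kN.
Block shear: shear path 1×[57+4×82] = 1×385 mm, A_gv = 3080, A_nv = 1×(385 − 4.5×29)×8 = 2036 mm²; tension to near edge: (43 − 0.5×29)×8 = 228 mm². R_n = min(0.6×450×2036, 0.6×350×3080) + 1.0×450×228 = min(549.72, 646.8) + 102.6 = 652.32 kN. φR_n = 0.75 × 652.32 = 489.2 kN.
Tension yield (gross): A_g = 173×8 = 1384 mm². φR_n = 0.90 × 350 × 1384 = 436.0 kN.
Tension rupture (net): A_n = (173 − 1×29)×8 = 1152 mm² (U = 1.0, A_e = A_n). φR_n = 0.75 × 450 × 1152 = 388.8 kN.
Governing: min(982.3, 763.0, 489.2, 436.0, 388.8) = 388.8 kN → net-section rupture.

388.8 kN (net-section rupture governs)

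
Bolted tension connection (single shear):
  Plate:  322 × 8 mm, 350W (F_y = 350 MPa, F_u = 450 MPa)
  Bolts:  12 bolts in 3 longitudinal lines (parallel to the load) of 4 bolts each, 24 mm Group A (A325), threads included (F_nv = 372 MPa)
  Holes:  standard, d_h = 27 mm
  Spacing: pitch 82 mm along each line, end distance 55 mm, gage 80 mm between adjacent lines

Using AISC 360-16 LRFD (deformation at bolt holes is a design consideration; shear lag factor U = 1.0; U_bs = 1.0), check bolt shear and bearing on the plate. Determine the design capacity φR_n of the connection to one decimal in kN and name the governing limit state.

1514.6 kN (bolt shear governs)

Bolt shear: A_b = π(24)²/4 = 452.39 mm². φR_n = 0.75 × 372 × 452.39 × 12 × 1 = 1514.6 kN.
Bearing (8 mm plate, F_u = 450 MPa): end bolts L_c = 55 − 27/2 = 41.5, R_n = min(1.2×41.5×8×450, 2.4×24×8×450) = 179.28 kN/bolt; interior L_c = 82 − 27 = 55, R_n = 207.36 kN/bolt. φR_n = 0.75 × (3×179.28 + 9×207.36) = 1803.1 kN.
Governing: min(1514.6, 1803.1) = 1514.6 kN → bolt shear.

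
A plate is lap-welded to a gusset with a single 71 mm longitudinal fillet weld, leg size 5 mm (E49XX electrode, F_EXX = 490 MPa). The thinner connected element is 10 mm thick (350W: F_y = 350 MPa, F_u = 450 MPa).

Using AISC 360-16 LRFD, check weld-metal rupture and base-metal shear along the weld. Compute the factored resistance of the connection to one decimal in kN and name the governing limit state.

Weld metal: throat = 0.707×5 = 3.535 mm, L = 71 mm. φR_n = 0.75 × 0.6 × 490 × 3.535 × 71 = 55.3 kN.
Base metal shear (10 mm plate): yield φR_n = 1.0×0.6×350×10×71 = 149.1 kN; rupture φR_n = 0.75×0.6×450×10×71 = 143.8 kN; take 143.8 kN (rupture).
Governing: min(55.3, 143.8) = 55.3 kN → weld metal.

55.3 kN (weld metal governs)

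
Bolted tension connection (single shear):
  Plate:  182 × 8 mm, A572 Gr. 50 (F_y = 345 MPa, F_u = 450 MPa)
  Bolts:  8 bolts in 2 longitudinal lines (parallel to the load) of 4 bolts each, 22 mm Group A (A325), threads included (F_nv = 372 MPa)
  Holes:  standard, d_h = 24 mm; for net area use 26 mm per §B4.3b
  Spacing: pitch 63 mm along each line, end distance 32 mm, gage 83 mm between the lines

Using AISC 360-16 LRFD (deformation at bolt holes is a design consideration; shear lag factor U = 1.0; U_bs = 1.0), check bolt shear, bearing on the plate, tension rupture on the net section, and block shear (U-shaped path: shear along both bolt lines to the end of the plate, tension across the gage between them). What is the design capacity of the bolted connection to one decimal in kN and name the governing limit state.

351.0 kN (net-section rupture governs)

Bolt shear: A_b = π(22)²/4 = 380.13 mm². φR_n = 0.75 × 372 × 380.13 × 8 × 1 = 848.5 kN.
Bearing (8 mm plate, F_u = 450 MPa): end bolts L_c = 32 − 24/2 = 20, R_n = min(1.2×20×8×450, 2.4×22×8×450) = 86.4 kN/bolt; interior L_c = 63 − 24 = 39, R_n = 168.48 kN/bolt. φR_n = 0.75 × (2×86.4 + 6×168.48) = 887.8 kN.
Tension rupture (net): A_n = (182 − 2×26)×8 = 1040 mm² (U = 1.0, A_e = A_n). φR_n = 0.75 × 450 × 1040 = 351.0 kN.
Block shear: shear path 2×[32+3×63] = 2×221 mm, A_gv = 3536, A_nv = 2×(221 − 3.5×26)×8 = 2080 mm²; tension across gage: (83 − 1×26)×8 = 456 mm². R_n = min(0.6×450×2080, 0.6×345×3536) + 1.0×450×456 = min(561.6, 731.95) + 205.2 = 766.8 kN. φR_n = 0.75 × 766.8 = 575.1 kN.
Governing: min(848.5, 887.8, 351.0, 575.1) = 351.0 kN → net-section rupture.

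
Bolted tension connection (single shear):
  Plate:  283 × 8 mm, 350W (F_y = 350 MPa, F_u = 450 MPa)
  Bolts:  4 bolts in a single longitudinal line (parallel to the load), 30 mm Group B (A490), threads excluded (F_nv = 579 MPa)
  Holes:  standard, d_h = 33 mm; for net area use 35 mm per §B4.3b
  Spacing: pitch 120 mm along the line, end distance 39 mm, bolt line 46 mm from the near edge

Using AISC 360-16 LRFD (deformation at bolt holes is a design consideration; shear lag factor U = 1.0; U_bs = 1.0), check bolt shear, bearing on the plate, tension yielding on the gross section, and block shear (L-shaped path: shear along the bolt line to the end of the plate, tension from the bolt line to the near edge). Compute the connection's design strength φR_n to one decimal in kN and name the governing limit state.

Bolt shear: A_b = π(30)²/4 = 706.86 mm². φR_n = 0.75 × 579 × 706.86 × 4 × 1 = 1227.8 kN.
Bearing (8 mm plate, F_u = 450 MPa): end bolts L_c = 39 − 33/2 = 22.5, R_n = min(1.2×22.5×8×450, 2.4×30×8×450) = 97.2 kN/bolt; interior L_c = 120 − 33 = 87, R_n = 259.2 kN/bolt. φR_n = 0.75 × (1×97.2 + 3×259.2) = 656.1 kN.
Tension yield (gross): A_g = 283×8 = 2264 mm². φR_n = 0.90 × 350 × 2264 = 713.2 kN.
Block shear: shear path 1×[39+3×120] = 1×399 mm, A_gv = 3192, A_nv = 1×(399 − 3.5×35)×8 = 2212 mm²; tension to near edge: (46 − 0.5×35)×8 = 228 mm². R_n = min(0.6×450×2212, 0.6×350×3192) + 1.0×450×228 = min(597.24, 670.32) + 102.6 = 699.84 kN. φR_n = 0.75 × 699.84 = 524.9 kN.
Governing: min(1227.8, 656.1, 713.2, 524.9) = 524.9 kN → block shear.

524.9 kN (block shear governs)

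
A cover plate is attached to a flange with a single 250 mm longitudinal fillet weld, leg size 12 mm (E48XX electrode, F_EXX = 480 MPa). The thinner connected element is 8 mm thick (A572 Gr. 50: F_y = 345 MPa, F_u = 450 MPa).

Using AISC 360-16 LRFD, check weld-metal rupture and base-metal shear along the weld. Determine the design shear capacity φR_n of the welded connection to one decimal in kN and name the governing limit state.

Weld metal: throat = 0.707×12 = 8.484 mm, L = 250 mm. φR_n = 0.75 × 0.6 × 480 × 8.484 × 250 = 458.1 kN.
Base metal shear (8 mm plate): yield φR_n = 1.0×0.6×345×8×250 = 414.0 kN; rupture φR_n = 0.75×0.6×450×8×250 = 405.0 kN; take 405.0 kN (rupture).
Governing: min(458.1, 405.0) = 405.0 kN → base-metal shear.

405.0 kN (base-metal shear governs)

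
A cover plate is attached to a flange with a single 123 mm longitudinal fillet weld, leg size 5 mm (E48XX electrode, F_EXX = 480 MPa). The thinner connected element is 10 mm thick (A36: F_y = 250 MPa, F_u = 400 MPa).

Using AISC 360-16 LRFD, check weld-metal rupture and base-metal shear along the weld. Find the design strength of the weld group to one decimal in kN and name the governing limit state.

Weld metal: throat = 0.707×5 = 3.535 mm, L = 123 mm. φR_n = 0.75 × 0.6 × 480 × 3.535 × 123 = 93.9 kN.
Base metal shear (10 mm plate): yield φR_n = 1.0×0.6×250×10×123 = 184.5 kN; rupture φR_n = 0.75×0.6×400×10×123 = 221.4 kN; take 184.5 kN (yield).
Governing: min(93.9, 184.5) = 93.9 kN → weld metal.

93.9 kN (weld metal governs)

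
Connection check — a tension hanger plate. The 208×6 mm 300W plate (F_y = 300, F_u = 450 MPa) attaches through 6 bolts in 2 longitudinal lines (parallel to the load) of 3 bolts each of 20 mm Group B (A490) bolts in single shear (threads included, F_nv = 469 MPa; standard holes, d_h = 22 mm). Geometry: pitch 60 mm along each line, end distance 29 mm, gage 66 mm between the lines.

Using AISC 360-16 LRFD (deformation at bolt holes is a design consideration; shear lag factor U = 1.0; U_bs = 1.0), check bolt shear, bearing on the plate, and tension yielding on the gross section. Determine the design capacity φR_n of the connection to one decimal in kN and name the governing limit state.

Bolt shear: A_b = π(20)²/4 = 314.16 mm². φR_n = 0.75 × 469 × 314.16 × 6 × 1 = 663.0 kN.
Bearing (6 mm plate, F_u = 450 MPa): end bolts L_c = 29 − 22/2 = 18, R_n = min(1.2×18×6×450, 2.4×20×6×450) = 58.32 kN/bolt; interior L_c = 60 − 22 = 38, R_n = 123.12 kN/bolt. φR_n = 0.75 × (2×58.32 + 4×123.12) = 456.8 kN.
Tension yield (gross): A_g = 208×6 = 1248 mm². φR_n = 0.90 × 300 × 1248 = 337.0 kN.
Governing: min(663.0, 456.8, 337.0) = 337.0 kN → gross-section yield.

337.0 kN (gross-section yield governs)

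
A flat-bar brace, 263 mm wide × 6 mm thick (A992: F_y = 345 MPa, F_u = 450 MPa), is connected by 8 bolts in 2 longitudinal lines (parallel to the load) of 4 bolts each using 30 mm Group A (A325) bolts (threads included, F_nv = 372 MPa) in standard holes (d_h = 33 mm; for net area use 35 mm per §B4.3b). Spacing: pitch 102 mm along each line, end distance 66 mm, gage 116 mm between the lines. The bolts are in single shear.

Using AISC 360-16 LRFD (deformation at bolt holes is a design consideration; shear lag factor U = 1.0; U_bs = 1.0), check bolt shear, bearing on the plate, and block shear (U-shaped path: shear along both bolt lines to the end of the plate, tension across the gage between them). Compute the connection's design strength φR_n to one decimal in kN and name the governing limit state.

770.3 kN (block shear governs)

Bolt shear: A_b = π(30)²/4 = 706.86 mm². φR_n = 0.75 × 372 × 706.86 × 8 × 1 = 1577.7 kN.
Bearing (6 mm plate, F_u = 450 MPa): end bolts L_c = 66 − 33/2 = 49.5, R_n = min(1.2×49.5×6×450, 2.4×30×6×450) = 160.38 kN/bolt; interior L_c = 102 − 33 = 69, R_n = 194.4 kN/bolt. φR_n = 0.75 × (2×160.38 + 6×194.4) = 1115.4 kN.
Block shear: shear path 2×[66+3×102] = 2×372 mm, A_gv = 4464, A_nv = 2×(372 − 3.5×35)×6 = 2994 mm²; tension across gage: (116 − 1×35)×6 = 486 mm². R_n = min(0.6×450×2994, 0.6×345×4464) + 1.0×450×486 = min(808.38, 924.05) + 218.7 = 1027.1 kN. φR_n = 0.75 × 1027.1 = 770.3 kN.
Governing: min(1577.7, 1115.4, 770.3) = 770.3 kN → block shear.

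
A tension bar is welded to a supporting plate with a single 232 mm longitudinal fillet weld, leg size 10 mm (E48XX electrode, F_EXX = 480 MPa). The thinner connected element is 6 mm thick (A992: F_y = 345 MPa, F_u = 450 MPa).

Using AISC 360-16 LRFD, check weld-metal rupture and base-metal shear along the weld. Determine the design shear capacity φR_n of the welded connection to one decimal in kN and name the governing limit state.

Weld metal: throat = 0.707×10 = 7.07 mm, L = 232 mm. φR_n = 0.75 × 0.6 × 480 × 7.07 × 232 = 354.3 kN.
Base metal shear (6 mm plate): yield φR_n = 1.0×0.6×345×6×232 = 288.1 kN; rupture φR_n = 0.75×0.6×450×6×232 = 281.9 kN; take 281.9 kN (rupture).
Governing: min(354.3, 281.9) = 281.9 kN → base-metal shear.

281.9 kN (base-metal shear governs)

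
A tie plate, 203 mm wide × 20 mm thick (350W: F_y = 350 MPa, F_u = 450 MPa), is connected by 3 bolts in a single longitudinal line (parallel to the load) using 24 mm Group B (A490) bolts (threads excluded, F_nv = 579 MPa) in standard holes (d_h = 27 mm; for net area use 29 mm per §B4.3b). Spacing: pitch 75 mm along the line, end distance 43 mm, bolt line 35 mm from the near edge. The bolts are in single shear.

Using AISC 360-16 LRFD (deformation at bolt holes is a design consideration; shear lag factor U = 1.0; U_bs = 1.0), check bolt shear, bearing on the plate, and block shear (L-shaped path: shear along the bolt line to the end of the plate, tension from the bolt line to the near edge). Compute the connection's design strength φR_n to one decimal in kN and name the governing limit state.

Bolt shear: A_b = π(24)²/4 = 452.39 mm². φR_n = 0.75 × 579 × 452.39 × 3 × 1 = 589.4 kN.
Bearing (20 mm plate, F_u = 450 MPa): end bolts L_c = 43 − 27/2 = 29.5, R_n = min(1.2×29.5×20×450, 2.4×24×20×450) = 318.6 kN/bolt; interior L_c = 75 − 27 = 48, R_n = 518.4 kN/bolt. φR_n = 0.75 × (1×318.6 + 2×518.4) = 1016.6 kN.
Block shear: shear path 1×[43+2×75] = 1×193 mm, A_gv = 3860, A_nv = 1×(193 − 2.5×29)×20 = 2410 mm²; tension to near edge: (35 − 0.5×29)×20 = 410 mm². R_n = min(0.6×450×2410, 0.6×350×3860) + 1.0×450×410 = min(650.7, 810.6) + 184.5 = 835.2 kN. φR_n = 0.75 × 835.2 = 626.4 kN.
Governing: min(589.4, 1016.6, 626.4) = 589.4 kN → bolt shear.

589.4 kN (bolt shear governs)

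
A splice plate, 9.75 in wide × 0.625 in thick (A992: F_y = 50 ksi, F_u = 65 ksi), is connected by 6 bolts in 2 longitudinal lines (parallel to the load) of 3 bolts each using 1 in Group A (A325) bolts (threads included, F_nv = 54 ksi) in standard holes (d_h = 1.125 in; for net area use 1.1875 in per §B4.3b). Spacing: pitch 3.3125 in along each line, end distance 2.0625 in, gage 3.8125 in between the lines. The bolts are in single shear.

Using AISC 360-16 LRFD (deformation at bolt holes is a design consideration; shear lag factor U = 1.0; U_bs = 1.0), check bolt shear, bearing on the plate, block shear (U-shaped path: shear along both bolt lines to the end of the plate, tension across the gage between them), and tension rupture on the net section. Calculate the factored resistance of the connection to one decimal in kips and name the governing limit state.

190.9 kips (bolt shear governs)

Bolt shear: A_b = π(1)²/4 = 0.7854 in². φR_n = 0.75 × 54 × 0.7854 × 6 × 1 = 190.9 kips.
Bearing (0.625 in plate, F_u = 65 ksi): end bolts L_c = 2.0625 − 1.125/2 = 1.5, R_n = min(1.2×1.5×0.625×65, 2.4×1×0.625×65) = 73.125 kips/bolt; interior L_c = 3.3125 − 1.125 = 2.1875, R_n = 97.5 kips/bolt. φR_n = 0.75 × (2×73.125 + 4×97.5) = 402.2 kips.
Block shear: shear path 2×[2.0625+2×3.3125] = 2×8.6875 in, A_gv = 10.859, A_nv = 2×(8.6875 − 2.5×1.1875)×0.625 = 7.1484 in²; tension across gage: (3.8125 − 1×1.1875)×0.625 = 1.6406 in². R_n = min(0.6×65×7.1484, 0.6×50×10.859) + 1.0×65×1.6406 = min(278.79, 325.77) + 106.64 = 385.43 kips. φR_n = 0.75 × 385.43 = 289.1 kips.
Tension rupture (net): A_n = (9.75 − 2×1.1875)×0.625 = 4.6094 in² (U = 1.0, A_e = A_n). φR_n = 0.75 × 65 × 4.6094 = 224.7 kips.
Governing: min(190.9, 402.2, 289.1, 224.7) = 190.9 kips → bolt shear.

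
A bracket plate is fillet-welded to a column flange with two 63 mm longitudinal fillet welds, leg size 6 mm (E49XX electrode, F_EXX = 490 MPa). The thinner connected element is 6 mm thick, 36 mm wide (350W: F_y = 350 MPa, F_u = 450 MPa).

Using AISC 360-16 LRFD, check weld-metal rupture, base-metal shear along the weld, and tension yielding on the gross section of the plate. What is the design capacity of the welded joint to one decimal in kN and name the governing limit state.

68.0 kN (gross-section yield governs)

Weld metal: throat = 0.707×6 = 4.242 mm, L = 2×63 = 126 mm. φR_n = 0.75 × 0.6 × 490 × 4.242 × 126 = 117.9 kN.
Base metal shear (6 mm plate): yield φR_n = 1.0×0.6×350×6×126 = 158.8 kN; rupture φR_n = 0.75×0.6×450×6×126 = 153.1 kN; take 153.1 kN (rupture).
Tension yield (gross): A_g = 36×6 = 216 mm². φR_n = 0.90 × 350 × 216 = 68.0 kN.
Governing: min(117.9, 153.1, 68.0) = 68.0 kN → gross-section yield.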